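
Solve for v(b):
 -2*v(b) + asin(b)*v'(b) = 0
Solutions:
 v(b) = C1*exp(2*Integral(1/asin(b), b))


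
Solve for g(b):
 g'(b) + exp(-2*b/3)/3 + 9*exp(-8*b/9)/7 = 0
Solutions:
 g(b) = C1 + exp(-2*b/3)/2 + 81*exp(-8*b/9)/56


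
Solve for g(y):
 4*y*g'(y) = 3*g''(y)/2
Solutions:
 g(y) = C1 + C2*erfi(2*sqrt(3)*y/3)


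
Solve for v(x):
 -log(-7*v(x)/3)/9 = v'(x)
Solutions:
 9*Integral(1/(log(-_y) - log(3) + log(7)), (_y, v(x))) = C1 - x


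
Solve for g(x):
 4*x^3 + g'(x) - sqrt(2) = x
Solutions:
 g(x) = C1 - x^4 + x^2/2 + sqrt(2)*x


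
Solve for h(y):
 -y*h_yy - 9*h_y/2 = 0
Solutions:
 h(y) = C1 + C2/y^(7/2)


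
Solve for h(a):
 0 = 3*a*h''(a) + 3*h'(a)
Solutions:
 h(a) = C1 + C2*log(a)


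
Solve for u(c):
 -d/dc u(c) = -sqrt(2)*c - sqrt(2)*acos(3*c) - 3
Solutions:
 u(c) = C1 + sqrt(2)*c^2/2 + 3*c + sqrt(2)*(c*acos(3*c) - sqrt(1 - 9*c^2)/3)


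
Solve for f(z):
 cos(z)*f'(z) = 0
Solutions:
 f(z) = C1


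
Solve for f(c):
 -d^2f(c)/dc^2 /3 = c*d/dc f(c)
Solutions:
 f(c) = C1 + C2*erf(sqrt(6)*c/2)


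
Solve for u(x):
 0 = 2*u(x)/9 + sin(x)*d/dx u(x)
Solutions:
 u(x) = C1*(cos(x) + 1)^(1/9)/(cos(x) - 1)^(1/9)


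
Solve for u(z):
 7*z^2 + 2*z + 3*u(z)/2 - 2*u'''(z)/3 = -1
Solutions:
 u(z) = C3*exp(2^(1/3)*3^(2/3)*z/2) - 14*z^2/3 - 4*z/3 + (C1*sin(3*2^(1/3)*3^(1/6)*z/4) + C2*cos(3*2^(1/3)*3^(1/6)*z/4))*exp(-2^(1/3)*3^(2/3)*z/4) - 2/3


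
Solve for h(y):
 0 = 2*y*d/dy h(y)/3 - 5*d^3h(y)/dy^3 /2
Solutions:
 h(y) = C1 + Integral(C2*airyai(30^(2/3)*y/15) + C3*airybi(30^(2/3)*y/15), y)


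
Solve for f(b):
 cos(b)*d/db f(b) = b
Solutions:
 f(b) = C1 + Integral(b/cos(b), b)


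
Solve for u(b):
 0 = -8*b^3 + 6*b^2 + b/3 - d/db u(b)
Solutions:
 u(b) = C1 - 2*b^4 + 2*b^3 + b^2/6


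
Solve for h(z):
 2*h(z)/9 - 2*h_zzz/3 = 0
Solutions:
 h(z) = C3*exp(3^(2/3)*z/3) + (C1*sin(3^(1/6)*z/2) + C2*cos(3^(1/6)*z/2))*exp(-3^(2/3)*z/6)


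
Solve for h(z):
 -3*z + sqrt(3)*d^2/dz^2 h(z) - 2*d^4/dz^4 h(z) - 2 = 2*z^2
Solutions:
 h(z) = C1 + C2*z + C3*exp(-sqrt(2)*3^(1/4)*z/2) + C4*exp(sqrt(2)*3^(1/4)*z/2) + sqrt(3)*z^4/18 + sqrt(3)*z^3/6 + z^2*(sqrt(3) + 4)/3


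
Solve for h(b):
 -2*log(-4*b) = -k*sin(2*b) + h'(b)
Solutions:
 h(b) = C1 - 2*b*log(-b) - 4*b*log(2) + 2*b - k*cos(2*b)/2


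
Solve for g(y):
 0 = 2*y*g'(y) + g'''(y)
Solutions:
 g(y) = C1 + Integral(C2*airyai(-2^(1/3)*y) + C3*airybi(-2^(1/3)*y), y)


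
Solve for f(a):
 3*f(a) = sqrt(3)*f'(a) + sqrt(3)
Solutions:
 f(a) = C1*exp(sqrt(3)*a) + sqrt(3)/3


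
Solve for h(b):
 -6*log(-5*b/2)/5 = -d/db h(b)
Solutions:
 h(b) = C1 + 6*b*log(-b)/5 + 6*b*(-1 - log(2) + log(5))/5


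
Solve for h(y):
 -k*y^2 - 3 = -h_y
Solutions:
 h(y) = C1 + k*y^3/3 + 3*y


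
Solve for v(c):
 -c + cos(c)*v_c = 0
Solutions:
 v(c) = C1 + Integral(c/cos(c), c)


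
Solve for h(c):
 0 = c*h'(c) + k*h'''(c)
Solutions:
 h(c) = C1 + Integral(C2*airyai(c*(-1/k)^(1/3)) + C3*airybi(c*(-1/k)^(1/3)), c)


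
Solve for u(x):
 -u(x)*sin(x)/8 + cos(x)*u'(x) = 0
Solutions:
 u(x) = C1/cos(x)^(1/8)


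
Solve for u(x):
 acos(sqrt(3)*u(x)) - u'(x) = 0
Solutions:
 Integral(1/acos(sqrt(3)*_y), (_y, u(x))) = C1 + x


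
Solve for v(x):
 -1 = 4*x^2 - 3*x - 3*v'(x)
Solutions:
 v(x) = C1 + 4*x^3/9 - x^2/2 + x/3


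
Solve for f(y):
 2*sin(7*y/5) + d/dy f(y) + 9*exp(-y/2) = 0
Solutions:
 f(y) = C1 + 10*cos(7*y/5)/7 + 18*exp(-y/2)


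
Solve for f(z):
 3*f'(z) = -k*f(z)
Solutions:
 f(z) = C1*exp(-k*z/3)


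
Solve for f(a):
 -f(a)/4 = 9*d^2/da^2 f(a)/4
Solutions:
 f(a) = C1*sin(a/3) + C2*cos(a/3)


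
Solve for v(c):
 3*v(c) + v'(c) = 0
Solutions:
 v(c) = C1*exp(-3*c)


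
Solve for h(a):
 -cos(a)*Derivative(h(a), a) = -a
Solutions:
 h(a) = C1 + Integral(a/cos(a), a)


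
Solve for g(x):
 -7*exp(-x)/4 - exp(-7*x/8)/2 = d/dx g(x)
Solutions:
 g(x) = C1 + 7*exp(-x)/4 + 4*exp(-7*x/8)/7


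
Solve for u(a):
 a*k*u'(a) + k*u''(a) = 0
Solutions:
 u(a) = C1 + C2*erf(sqrt(2)*a/2)


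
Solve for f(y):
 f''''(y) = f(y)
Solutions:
 f(y) = C1*exp(-y) + C2*exp(y) + C3*sin(y) + C4*cos(y)


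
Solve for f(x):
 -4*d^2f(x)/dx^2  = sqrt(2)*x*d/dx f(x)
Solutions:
 f(x) = C1 + C2*erf(2^(3/4)*x/4)


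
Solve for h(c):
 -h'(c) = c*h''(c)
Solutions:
 h(c) = C1 + C2*log(c)


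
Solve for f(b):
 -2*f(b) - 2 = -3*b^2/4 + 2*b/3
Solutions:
 f(b) = 3*b^2/8 - b/3 - 1


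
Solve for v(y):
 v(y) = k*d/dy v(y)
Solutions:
 v(y) = C1*exp(y/k)


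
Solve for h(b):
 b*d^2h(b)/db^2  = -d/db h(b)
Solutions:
 h(b) = C1 + C2*log(b)


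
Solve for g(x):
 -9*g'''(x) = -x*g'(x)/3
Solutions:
 g(x) = C1 + Integral(C2*airyai(x/3) + C3*airybi(x/3), x)


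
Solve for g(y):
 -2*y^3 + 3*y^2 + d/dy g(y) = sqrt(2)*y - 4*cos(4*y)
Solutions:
 g(y) = C1 + y^4/2 - y^3 + sqrt(2)*y^2/2 - sin(4*y)


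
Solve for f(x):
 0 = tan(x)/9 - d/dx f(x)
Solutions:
 f(x) = C1 - log(cos(x))/9


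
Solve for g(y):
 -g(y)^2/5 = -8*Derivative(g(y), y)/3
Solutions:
 g(y) = -40/(C1 + 3*y)


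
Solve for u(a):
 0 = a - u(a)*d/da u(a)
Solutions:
 u(a) = -sqrt(C1 + a^2)
 u(a) = sqrt(C1 + a^2)


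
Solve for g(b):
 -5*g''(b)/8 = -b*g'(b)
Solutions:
 g(b) = C1 + C2*erfi(2*sqrt(5)*b/5)


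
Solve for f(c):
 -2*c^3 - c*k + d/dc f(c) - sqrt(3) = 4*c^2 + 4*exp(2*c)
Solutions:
 f(c) = C1 + c^4/2 + 4*c^3/3 + c^2*k/2 + sqrt(3)*c + 2*exp(2*c)


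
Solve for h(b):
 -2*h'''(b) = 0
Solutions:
 h(b) = C1 + C2*b + C3*b^2


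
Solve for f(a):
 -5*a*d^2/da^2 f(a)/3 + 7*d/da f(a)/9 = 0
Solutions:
 f(a) = C1 + C2*a^(22/15)


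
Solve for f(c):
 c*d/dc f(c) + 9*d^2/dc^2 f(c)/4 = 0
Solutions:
 f(c) = C1 + C2*erf(sqrt(2)*c/3)


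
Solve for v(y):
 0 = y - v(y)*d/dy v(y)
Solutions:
 v(y) = -sqrt(C1 + y^2)
 v(y) = sqrt(C1 + y^2)


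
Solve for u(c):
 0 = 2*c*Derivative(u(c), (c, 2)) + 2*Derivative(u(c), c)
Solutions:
 u(c) = C1 + C2*log(c)


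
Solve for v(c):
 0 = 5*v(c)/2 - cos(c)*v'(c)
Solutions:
 v(c) = C1*(sin(c) + 1)^(5/4)/(sin(c) - 1)^(5/4)


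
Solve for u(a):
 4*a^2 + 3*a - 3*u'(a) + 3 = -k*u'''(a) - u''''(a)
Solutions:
 u(a) = C1 + C2*exp(-a*(k^2/(k^3 + sqrt(-4*k^6 + (2*k^3 - 81)^2)/2 - 81/2)^(1/3) + k + (k^3 + sqrt(-4*k^6 + (2*k^3 - 81)^2)/2 - 81/2)^(1/3))/3) + C3*exp(a*(-4*k^2/((-1 + sqrt(3)*I)*(k^3 + sqrt(-4*k^6 + (2*k^3 - 81)^2)/2 - 81/2)^(1/3)) - 2*k + (k^3 + sqrt(-4*k^6 + (2*k^3 - 81)^2)/2 - 81/2)^(1/3) - sqrt(3)*I*(k^3 + sqrt(-4*k^6 + (2*k^3 - 81)^2)/2 - 81/2)^(1/3))/6) + C4*exp(a*(4*k^2/((1 + sqrt(3)*I)*(k^3 + sqrt(-4*k^6 + (2*k^3 - 81)^2)/2 - 81/2)^(1/3)) - 2*k + (k^3 + sqrt(-4*k^6 + (2*k^3 - 81)^2)/2 - 81/2)^(1/3) + sqrt(3)*I*(k^3 + sqrt(-4*k^6 + (2*k^3 - 81)^2)/2 - 81/2)^(1/3))/6) + 4*a^3/9 + a^2/2 + 8*a*k/9 + a


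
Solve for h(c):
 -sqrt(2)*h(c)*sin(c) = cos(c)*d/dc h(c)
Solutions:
 h(c) = C1*cos(c)^(sqrt(2))


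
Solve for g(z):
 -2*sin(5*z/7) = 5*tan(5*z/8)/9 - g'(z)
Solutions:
 g(z) = C1 - 8*log(cos(5*z/8))/9 - 14*cos(5*z/7)/5


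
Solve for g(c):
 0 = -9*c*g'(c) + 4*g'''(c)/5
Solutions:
 g(c) = C1 + Integral(C2*airyai(90^(1/3)*c/2) + C3*airybi(90^(1/3)*c/2), c)


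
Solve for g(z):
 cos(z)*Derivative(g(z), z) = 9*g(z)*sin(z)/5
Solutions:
 g(z) = C1/cos(z)^(9/5)


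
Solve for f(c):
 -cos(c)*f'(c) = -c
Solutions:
 f(c) = C1 + Integral(c/cos(c), c)


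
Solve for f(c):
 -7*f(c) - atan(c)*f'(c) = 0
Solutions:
 f(c) = C1*exp(-7*Integral(1/atan(c), c))


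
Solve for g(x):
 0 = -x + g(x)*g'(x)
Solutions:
 g(x) = -sqrt(C1 + x^2)
 g(x) = sqrt(C1 + x^2)


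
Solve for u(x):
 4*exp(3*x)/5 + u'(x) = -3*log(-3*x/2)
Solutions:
 u(x) = C1 - 3*x*log(-x) + 3*x*(-log(3) + log(2) + 1) - 4*exp(3*x)/15


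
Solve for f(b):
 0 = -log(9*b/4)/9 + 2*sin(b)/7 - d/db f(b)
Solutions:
 f(b) = C1 - b*log(b)/9 - 2*b*log(3)/9 + b/9 + 2*b*log(2)/9 - 2*cos(b)/7


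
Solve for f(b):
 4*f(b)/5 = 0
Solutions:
 f(b) = 0


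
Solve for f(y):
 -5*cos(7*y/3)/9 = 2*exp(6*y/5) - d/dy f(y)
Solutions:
 f(y) = C1 + 5*exp(6*y/5)/3 + 5*sin(7*y/3)/21


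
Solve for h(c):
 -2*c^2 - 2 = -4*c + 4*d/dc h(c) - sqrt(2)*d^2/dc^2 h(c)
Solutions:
 h(c) = C1 + C2*exp(2*sqrt(2)*c) - c^3/6 - sqrt(2)*c^2/8 + c^2/2 - 5*c/8 + sqrt(2)*c/4


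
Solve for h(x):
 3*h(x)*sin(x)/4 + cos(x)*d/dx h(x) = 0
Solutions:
 h(x) = C1*cos(x)^(3/4)


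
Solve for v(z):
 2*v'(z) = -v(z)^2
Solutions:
 v(z) = 2/(C1 + z)


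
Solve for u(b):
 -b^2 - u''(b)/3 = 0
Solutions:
 u(b) = C1 + C2*b - b^4/4


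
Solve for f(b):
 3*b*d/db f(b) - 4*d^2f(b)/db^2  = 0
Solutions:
 f(b) = C1 + C2*erfi(sqrt(6)*b/4)


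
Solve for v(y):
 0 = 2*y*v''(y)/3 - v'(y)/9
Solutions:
 v(y) = C1 + C2*y^(7/6)


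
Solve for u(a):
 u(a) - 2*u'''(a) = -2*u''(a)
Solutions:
 u(a) = C1*exp(a*(-2^(1/3)*(3*sqrt(105) + 31)^(1/3) - 2*2^(2/3)/(3*sqrt(105) + 31)^(1/3) + 4)/12)*sin(2^(1/3)*sqrt(3)*a*(-(3*sqrt(105) + 31)^(1/3) + 2*2^(1/3)/(3*sqrt(105) + 31)^(1/3))/12) + C2*exp(a*(-2^(1/3)*(3*sqrt(105) + 31)^(1/3) - 2*2^(2/3)/(3*sqrt(105) + 31)^(1/3) + 4)/12)*cos(2^(1/3)*sqrt(3)*a*(-(3*sqrt(105) + 31)^(1/3) + 2*2^(1/3)/(3*sqrt(105) + 31)^(1/3))/12) + C3*exp(a*(2*2^(2/3)/(3*sqrt(105) + 31)^(1/3) + 2 + 2^(1/3)*(3*sqrt(105) + 31)^(1/3))/6)


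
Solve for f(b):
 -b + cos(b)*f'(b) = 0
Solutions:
 f(b) = C1 + Integral(b/cos(b), b)


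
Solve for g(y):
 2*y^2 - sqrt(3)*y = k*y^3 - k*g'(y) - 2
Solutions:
 g(y) = C1 + y^4/4 - 2*y^3/(3*k) + sqrt(3)*y^2/(2*k) - 2*y/k


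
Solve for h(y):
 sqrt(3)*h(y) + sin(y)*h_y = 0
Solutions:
 h(y) = C1*(cos(y) + 1)^(sqrt(3)/2)/(cos(y) - 1)^(sqrt(3)/2)


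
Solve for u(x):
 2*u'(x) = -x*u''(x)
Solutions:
 u(x) = C1 + C2/x


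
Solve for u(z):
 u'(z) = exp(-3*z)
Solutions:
 u(z) = C1 - exp(-3*z)/3


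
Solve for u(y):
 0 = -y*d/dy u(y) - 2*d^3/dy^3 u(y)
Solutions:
 u(y) = C1 + Integral(C2*airyai(-2^(2/3)*y/2) + C3*airybi(-2^(2/3)*y/2), y)


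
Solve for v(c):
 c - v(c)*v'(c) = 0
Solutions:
 v(c) = -sqrt(C1 + c^2)
 v(c) = sqrt(C1 + c^2)


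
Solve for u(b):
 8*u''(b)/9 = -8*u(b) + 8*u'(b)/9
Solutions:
 u(b) = (C1*sin(sqrt(35)*b/2) + C2*cos(sqrt(35)*b/2))*exp(b/2)


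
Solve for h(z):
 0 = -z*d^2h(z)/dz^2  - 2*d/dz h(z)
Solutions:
 h(z) = C1 + C2/z


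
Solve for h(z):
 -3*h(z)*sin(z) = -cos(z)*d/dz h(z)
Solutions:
 h(z) = C1/cos(z)^3


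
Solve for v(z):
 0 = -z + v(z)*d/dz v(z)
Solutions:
 v(z) = -sqrt(C1 + z^2)
 v(z) = sqrt(C1 + z^2)


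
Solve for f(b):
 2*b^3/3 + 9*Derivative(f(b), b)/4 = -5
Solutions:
 f(b) = C1 - 2*b^4/27 - 20*b/9


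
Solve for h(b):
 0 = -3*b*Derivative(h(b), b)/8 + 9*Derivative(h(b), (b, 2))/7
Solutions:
 h(b) = C1 + C2*erfi(sqrt(21)*b/12)


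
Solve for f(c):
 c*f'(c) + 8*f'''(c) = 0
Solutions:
 f(c) = C1 + Integral(C2*airyai(-c/2) + C3*airybi(-c/2), c)


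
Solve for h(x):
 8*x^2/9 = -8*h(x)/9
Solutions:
 h(x) = -x^2


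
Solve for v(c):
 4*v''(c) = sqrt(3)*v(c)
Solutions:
 v(c) = C1*exp(-3^(1/4)*c/2) + C2*exp(3^(1/4)*c/2)


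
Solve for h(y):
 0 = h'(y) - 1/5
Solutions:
 h(y) = C1 + y/5


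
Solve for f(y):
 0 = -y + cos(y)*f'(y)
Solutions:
 f(y) = C1 + Integral(y/cos(y), y)


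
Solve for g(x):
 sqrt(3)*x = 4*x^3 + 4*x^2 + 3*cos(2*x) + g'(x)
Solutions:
 g(x) = C1 - x^4 - 4*x^3/3 + sqrt(3)*x^2/2 - 3*sin(2*x)/2


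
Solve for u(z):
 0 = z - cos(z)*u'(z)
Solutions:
 u(z) = C1 + Integral(z/cos(z), z)


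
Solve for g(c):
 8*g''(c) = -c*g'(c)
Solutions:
 g(c) = C1 + C2*erf(c/4)


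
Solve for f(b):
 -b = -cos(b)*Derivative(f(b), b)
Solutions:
 f(b) = C1 + Integral(b/cos(b), b)


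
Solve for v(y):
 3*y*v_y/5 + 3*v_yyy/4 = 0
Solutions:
 v(y) = C1 + Integral(C2*airyai(-10^(2/3)*y/5) + C3*airybi(-10^(2/3)*y/5), y)


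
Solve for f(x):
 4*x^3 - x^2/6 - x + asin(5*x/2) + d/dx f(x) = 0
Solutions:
 f(x) = C1 - x^4 + x^3/18 + x^2/2 - x*asin(5*x/2) - sqrt(4 - 25*x^2)/5


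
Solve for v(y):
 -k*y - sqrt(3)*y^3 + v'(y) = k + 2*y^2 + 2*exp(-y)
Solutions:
 v(y) = C1 + k*y^2/2 + k*y + sqrt(3)*y^4/4 + 2*y^3/3 - 2*exp(-y)


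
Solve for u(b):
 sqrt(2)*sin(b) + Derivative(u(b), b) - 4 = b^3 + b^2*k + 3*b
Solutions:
 u(b) = C1 + b^4/4 + b^3*k/3 + 3*b^2/2 + 4*b + sqrt(2)*cos(b)


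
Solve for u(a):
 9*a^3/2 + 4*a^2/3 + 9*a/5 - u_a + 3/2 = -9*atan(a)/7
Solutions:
 u(a) = C1 + 9*a^4/8 + 4*a^3/9 + 9*a^2/10 + 9*a*atan(a)/7 + 3*a/2 - 9*log(a^2 + 1)/14


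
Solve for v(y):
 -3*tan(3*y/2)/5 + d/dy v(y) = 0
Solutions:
 v(y) = C1 - 2*log(cos(3*y/2))/5


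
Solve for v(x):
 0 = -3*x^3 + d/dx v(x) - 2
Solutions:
 v(x) = C1 + 3*x^4/4 + 2*x


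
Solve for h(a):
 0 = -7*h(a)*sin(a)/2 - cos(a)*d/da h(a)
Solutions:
 h(a) = C1*cos(a)^(7/2)


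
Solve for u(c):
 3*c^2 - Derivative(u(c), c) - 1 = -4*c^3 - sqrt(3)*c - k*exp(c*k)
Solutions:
 u(c) = C1 + c^4 + c^3 + sqrt(3)*c^2/2 - c + exp(c*k)


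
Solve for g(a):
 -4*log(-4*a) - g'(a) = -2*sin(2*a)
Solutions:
 g(a) = C1 - 4*a*log(-a) - 8*a*log(2) + 4*a - cos(2*a)


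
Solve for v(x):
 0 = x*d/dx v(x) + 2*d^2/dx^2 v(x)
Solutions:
 v(x) = C1 + C2*erf(x/2)


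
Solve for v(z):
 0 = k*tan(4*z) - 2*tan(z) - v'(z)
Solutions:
 v(z) = C1 - k*log(cos(4*z))/4 + 2*log(cos(z))


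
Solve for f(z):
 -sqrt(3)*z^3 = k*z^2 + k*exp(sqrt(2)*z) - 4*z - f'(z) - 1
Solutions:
 f(z) = C1 + k*z^3/3 + sqrt(2)*k*exp(sqrt(2)*z)/2 + sqrt(3)*z^4/4 - 2*z^2 - z


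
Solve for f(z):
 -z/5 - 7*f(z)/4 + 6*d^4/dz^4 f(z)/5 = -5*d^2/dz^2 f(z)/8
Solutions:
 f(z) = C1*exp(-sqrt(6)*z*sqrt(-25 + sqrt(14065))/24) + C2*exp(sqrt(6)*z*sqrt(-25 + sqrt(14065))/24) + C3*sin(sqrt(6)*z*sqrt(25 + sqrt(14065))/24) + C4*cos(sqrt(6)*z*sqrt(25 + sqrt(14065))/24) - 4*z/35


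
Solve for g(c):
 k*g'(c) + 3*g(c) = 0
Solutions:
 g(c) = C1*exp(-3*c/k)


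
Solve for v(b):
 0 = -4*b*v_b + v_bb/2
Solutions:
 v(b) = C1 + C2*erfi(2*b)


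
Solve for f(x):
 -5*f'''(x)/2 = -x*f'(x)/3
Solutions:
 f(x) = C1 + Integral(C2*airyai(15^(2/3)*2^(1/3)*x/15) + C3*airybi(15^(2/3)*2^(1/3)*x/15), x)


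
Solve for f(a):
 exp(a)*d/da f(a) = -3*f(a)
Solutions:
 f(a) = C1*exp(3*exp(-a))


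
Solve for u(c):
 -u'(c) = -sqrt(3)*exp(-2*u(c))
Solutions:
 u(c) = log(-sqrt(C1 + 2*sqrt(3)*c))
 u(c) = log(C1 + 2*sqrt(3)*c)/2


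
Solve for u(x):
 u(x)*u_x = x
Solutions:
 u(x) = -sqrt(C1 + x^2)
 u(x) = sqrt(C1 + x^2)


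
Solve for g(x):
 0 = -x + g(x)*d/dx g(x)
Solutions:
 g(x) = -sqrt(C1 + x^2)
 g(x) = sqrt(C1 + x^2)


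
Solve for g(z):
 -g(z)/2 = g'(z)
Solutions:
 g(z) = C1*exp(-z/2)


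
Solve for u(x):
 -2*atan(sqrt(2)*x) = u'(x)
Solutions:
 u(x) = C1 - 2*x*atan(sqrt(2)*x) + sqrt(2)*log(2*x^2 + 1)/2


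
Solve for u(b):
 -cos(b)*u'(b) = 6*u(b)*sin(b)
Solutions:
 u(b) = C1*cos(b)^6


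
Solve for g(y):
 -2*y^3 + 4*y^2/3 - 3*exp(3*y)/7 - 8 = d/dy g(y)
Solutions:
 g(y) = C1 - y^4/2 + 4*y^3/9 - 8*y - exp(3*y)/7


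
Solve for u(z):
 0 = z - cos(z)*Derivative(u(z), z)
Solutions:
 u(z) = C1 + Integral(z/cos(z), z)


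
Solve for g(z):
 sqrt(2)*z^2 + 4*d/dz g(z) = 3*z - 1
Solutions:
 g(z) = C1 - sqrt(2)*z^3/12 + 3*z^2/8 - z/4


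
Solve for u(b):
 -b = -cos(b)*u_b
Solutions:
 u(b) = C1 + Integral(b/cos(b), b)


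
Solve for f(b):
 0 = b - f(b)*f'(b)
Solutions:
 f(b) = -sqrt(C1 + b^2)
 f(b) = sqrt(C1 + b^2)


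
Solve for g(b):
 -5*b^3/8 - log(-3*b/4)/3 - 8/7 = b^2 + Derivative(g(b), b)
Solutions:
 g(b) = C1 - 5*b^4/32 - b^3/3 - b*log(-b)/3 + b*(-log(3) - 17/21 + 2*log(6)/3)


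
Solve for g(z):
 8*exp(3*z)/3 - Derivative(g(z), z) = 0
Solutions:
 g(z) = C1 + 8*exp(3*z)/9


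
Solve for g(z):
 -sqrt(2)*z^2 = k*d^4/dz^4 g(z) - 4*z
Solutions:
 g(z) = C1 + C2*z + C3*z^2 + C4*z^3 - sqrt(2)*z^6/(360*k) + z^5/(30*k)


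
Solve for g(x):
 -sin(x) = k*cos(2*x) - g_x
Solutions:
 g(x) = C1 + k*sin(2*x)/2 - cos(x)


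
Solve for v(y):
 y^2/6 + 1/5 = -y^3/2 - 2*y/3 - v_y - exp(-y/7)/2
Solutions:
 v(y) = C1 - y^4/8 - y^3/18 - y^2/3 - y/5 + 7*exp(-y/7)/2


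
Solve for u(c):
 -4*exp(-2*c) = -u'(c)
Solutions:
 u(c) = C1 - 2*exp(-2*c)


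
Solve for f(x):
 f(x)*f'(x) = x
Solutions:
 f(x) = -sqrt(C1 + x^2)
 f(x) = sqrt(C1 + x^2)


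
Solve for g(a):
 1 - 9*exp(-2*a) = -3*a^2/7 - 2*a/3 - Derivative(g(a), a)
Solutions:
 g(a) = C1 - a^3/7 - a^2/3 - a - 9*exp(-2*a)/2


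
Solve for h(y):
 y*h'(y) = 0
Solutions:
 h(y) = C1


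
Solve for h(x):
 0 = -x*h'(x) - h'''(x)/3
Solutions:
 h(x) = C1 + Integral(C2*airyai(-3^(1/3)*x) + C3*airybi(-3^(1/3)*x), x)


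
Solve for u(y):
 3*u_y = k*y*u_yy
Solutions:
 u(y) = C1 + y^(((re(k) + 3)*re(k) + im(k)^2)/(re(k)^2 + im(k)^2))*(C2*sin(3*log(y)*Abs(im(k))/(re(k)^2 + im(k)^2)) + C3*cos(3*log(y)*im(k)/(re(k)^2 + im(k)^2)))


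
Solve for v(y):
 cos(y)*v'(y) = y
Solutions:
 v(y) = C1 + Integral(y/cos(y), y)


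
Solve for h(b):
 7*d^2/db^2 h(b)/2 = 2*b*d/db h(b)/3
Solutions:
 h(b) = C1 + C2*erfi(sqrt(42)*b/21)


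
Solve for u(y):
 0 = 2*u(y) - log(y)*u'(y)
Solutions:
 u(y) = C1*exp(2*li(y))


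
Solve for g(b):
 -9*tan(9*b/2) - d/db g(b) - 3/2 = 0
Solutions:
 g(b) = C1 - 3*b/2 + 2*log(cos(9*b/2))


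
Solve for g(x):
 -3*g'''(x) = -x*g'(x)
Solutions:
 g(x) = C1 + Integral(C2*airyai(3^(2/3)*x/3) + C3*airybi(3^(2/3)*x/3), x)


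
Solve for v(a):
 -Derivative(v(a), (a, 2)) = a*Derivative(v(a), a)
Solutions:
 v(a) = C1 + C2*erf(sqrt(2)*a/2)


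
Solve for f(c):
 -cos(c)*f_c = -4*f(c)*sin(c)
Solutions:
 f(c) = C1/cos(c)^4


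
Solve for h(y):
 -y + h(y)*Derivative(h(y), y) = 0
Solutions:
 h(y) = -sqrt(C1 + y^2)
 h(y) = sqrt(C1 + y^2)


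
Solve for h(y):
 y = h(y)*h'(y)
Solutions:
 h(y) = -sqrt(C1 + y^2)
 h(y) = sqrt(C1 + y^2)


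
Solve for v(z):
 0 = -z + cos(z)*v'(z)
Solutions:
 v(z) = C1 + Integral(z/cos(z), z)


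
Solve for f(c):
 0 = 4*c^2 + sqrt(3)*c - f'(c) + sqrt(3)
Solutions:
 f(c) = C1 + 4*c^3/3 + sqrt(3)*c^2/2 + sqrt(3)*c


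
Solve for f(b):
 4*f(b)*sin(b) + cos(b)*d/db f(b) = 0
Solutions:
 f(b) = C1*cos(b)^4


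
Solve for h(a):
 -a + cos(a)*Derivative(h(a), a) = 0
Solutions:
 h(a) = C1 + Integral(a/cos(a), a)


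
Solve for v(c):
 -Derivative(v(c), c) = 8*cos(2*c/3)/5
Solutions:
 v(c) = C1 - 12*sin(2*c/3)/5


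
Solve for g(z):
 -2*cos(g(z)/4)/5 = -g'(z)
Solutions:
 -2*z/5 - 2*log(sin(g(z)/4) - 1) + 2*log(sin(g(z)/4) + 1) = C1


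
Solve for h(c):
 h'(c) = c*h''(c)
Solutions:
 h(c) = C1 + C2*c^2


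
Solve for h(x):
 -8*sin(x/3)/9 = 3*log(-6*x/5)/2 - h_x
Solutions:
 h(x) = C1 + 3*x*log(-x)/2 - 2*x*log(5) - 3*x/2 + x*log(30)/2 + x*log(6) - 8*cos(x/3)/3


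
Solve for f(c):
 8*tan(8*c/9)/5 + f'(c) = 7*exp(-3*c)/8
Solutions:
 f(c) = C1 - 9*log(tan(8*c/9)^2 + 1)/10 - 7*exp(-3*c)/24


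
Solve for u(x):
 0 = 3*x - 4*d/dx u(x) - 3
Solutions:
 u(x) = C1 + 3*x^2/8 - 3*x/4


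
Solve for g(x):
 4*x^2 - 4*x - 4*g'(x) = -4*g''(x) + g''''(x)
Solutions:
 g(x) = C1 + C2*exp(6^(1/3)*x*(2*6^(1/3)/(sqrt(33) + 9)^(1/3) + (sqrt(33) + 9)^(1/3))/6)*sin(2^(1/3)*3^(1/6)*x*(-3^(2/3)*(sqrt(33) + 9)^(1/3)/6 + 2^(1/3)/(sqrt(33) + 9)^(1/3))) + C3*exp(6^(1/3)*x*(2*6^(1/3)/(sqrt(33) + 9)^(1/3) + (sqrt(33) + 9)^(1/3))/6)*cos(2^(1/3)*3^(1/6)*x*(-3^(2/3)*(sqrt(33) + 9)^(1/3)/6 + 2^(1/3)/(sqrt(33) + 9)^(1/3))) + C4*exp(-6^(1/3)*x*(2*6^(1/3)/(sqrt(33) + 9)^(1/3) + (sqrt(33) + 9)^(1/3))/3) + x^3/3 + x^2/2 + x


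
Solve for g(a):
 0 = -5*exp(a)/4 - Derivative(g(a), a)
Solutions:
 g(a) = C1 - 5*exp(a)/4


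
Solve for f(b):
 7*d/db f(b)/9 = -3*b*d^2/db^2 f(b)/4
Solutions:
 f(b) = C1 + C2/b^(1/27)


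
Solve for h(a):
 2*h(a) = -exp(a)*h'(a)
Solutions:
 h(a) = C1*exp(2*exp(-a))


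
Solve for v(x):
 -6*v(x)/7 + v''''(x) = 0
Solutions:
 v(x) = C1*exp(-6^(1/4)*7^(3/4)*x/7) + C2*exp(6^(1/4)*7^(3/4)*x/7) + C3*sin(6^(1/4)*7^(3/4)*x/7) + C4*cos(6^(1/4)*7^(3/4)*x/7)


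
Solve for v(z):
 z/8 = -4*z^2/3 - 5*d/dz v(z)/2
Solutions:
 v(z) = C1 - 8*z^3/45 - z^2/40


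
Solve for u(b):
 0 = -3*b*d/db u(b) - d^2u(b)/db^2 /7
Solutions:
 u(b) = C1 + C2*erf(sqrt(42)*b/2)


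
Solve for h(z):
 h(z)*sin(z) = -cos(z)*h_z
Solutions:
 h(z) = C1*cos(z)


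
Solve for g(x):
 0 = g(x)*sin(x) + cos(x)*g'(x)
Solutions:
 g(x) = C1*cos(x)


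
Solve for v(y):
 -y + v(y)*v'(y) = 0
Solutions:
 v(y) = -sqrt(C1 + y^2)
 v(y) = sqrt(C1 + y^2)


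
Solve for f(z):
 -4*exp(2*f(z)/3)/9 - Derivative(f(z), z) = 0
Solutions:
 f(z) = 3*log(-sqrt(-1/(C1 - 4*z))) - 3*log(2) + 3*log(6)/2 + 3*log(3)
 f(z) = 3*log(-1/(C1 - 4*z))/2 - 3*log(2) + 3*log(6)/2 + 3*log(3)


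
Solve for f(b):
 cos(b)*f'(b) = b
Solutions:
 f(b) = C1 + Integral(b/cos(b), b)


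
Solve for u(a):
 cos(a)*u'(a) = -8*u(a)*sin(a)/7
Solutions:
 u(a) = C1*cos(a)^(8/7)


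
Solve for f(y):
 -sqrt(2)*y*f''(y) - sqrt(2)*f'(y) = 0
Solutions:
 f(y) = C1 + C2*log(y)


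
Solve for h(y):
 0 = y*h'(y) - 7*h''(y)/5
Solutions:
 h(y) = C1 + C2*erfi(sqrt(70)*y/14)


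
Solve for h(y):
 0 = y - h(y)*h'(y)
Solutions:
 h(y) = -sqrt(C1 + y^2)
 h(y) = sqrt(C1 + y^2)


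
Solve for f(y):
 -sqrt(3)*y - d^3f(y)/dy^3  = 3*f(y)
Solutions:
 f(y) = C3*exp(-3^(1/3)*y) - sqrt(3)*y/3 + (C1*sin(3^(5/6)*y/2) + C2*cos(3^(5/6)*y/2))*exp(3^(1/3)*y/2)


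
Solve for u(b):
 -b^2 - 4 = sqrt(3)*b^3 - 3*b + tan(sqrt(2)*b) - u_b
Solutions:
 u(b) = C1 + sqrt(3)*b^4/4 + b^3/3 - 3*b^2/2 + 4*b - sqrt(2)*log(cos(sqrt(2)*b))/2


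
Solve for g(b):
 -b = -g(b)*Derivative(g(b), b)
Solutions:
 g(b) = -sqrt(C1 + b^2)
 g(b) = sqrt(C1 + b^2)


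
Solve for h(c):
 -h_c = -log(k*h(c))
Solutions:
 li(k*h(c))/k = C1 + c


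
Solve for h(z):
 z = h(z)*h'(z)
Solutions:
 h(z) = -sqrt(C1 + z^2)
 h(z) = sqrt(C1 + z^2)


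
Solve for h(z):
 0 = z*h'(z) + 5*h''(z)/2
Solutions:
 h(z) = C1 + C2*erf(sqrt(5)*z/5)


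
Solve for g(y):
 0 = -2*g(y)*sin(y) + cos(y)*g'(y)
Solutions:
 g(y) = C1/cos(y)^2


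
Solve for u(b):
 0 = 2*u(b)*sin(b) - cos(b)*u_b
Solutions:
 u(b) = C1/cos(b)^2


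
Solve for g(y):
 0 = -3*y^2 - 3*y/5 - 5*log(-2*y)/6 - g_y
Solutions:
 g(y) = C1 - y^3 - 3*y^2/10 - 5*y*log(-y)/6 + 5*y*(1 - log(2))/6


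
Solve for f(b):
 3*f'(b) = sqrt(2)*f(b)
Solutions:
 f(b) = C1*exp(sqrt(2)*b/3)


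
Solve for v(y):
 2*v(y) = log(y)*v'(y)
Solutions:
 v(y) = C1*exp(2*li(y))


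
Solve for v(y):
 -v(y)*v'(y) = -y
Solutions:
 v(y) = -sqrt(C1 + y^2)
 v(y) = sqrt(C1 + y^2)


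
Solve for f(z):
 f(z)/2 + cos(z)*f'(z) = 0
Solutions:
 f(z) = C1*(sin(z) - 1)^(1/4)/(sin(z) + 1)^(1/4)


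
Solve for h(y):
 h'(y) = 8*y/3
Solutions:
 h(y) = C1 + 4*y^2/3


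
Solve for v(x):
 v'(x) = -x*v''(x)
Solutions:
 v(x) = C1 + C2*log(x)


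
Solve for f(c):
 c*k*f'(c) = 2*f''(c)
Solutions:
 f(c) = Piecewise((-sqrt(pi)*C1*erf(c*sqrt(-k)/2)/sqrt(-k) - C2, (k > 0) | (k < 0)), (-C1*c - C2, True))


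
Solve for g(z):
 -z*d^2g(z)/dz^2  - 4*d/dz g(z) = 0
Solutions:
 g(z) = C1 + C2/z^3


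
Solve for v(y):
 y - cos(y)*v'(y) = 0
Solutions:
 v(y) = C1 + Integral(y/cos(y), y)


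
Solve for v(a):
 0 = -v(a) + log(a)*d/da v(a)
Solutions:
 v(a) = C1*exp(li(a))


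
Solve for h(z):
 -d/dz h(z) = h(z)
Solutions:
 h(z) = C1*exp(-z)


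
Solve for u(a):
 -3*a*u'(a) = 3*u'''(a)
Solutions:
 u(a) = C1 + Integral(C2*airyai(-a) + C3*airybi(-a), a)


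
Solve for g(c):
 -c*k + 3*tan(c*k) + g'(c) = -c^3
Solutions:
 g(c) = C1 - c^4/4 + c^2*k/2 - 3*Piecewise((-log(cos(c*k))/k, Ne(k, 0)), (0, True))


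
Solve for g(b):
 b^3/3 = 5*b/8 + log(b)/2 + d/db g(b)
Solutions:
 g(b) = C1 + b^4/12 - 5*b^2/16 - b*log(b)/2 + b/2


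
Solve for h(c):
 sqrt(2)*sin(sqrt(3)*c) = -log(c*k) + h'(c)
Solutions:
 h(c) = C1 + c*log(c*k) - c - sqrt(6)*cos(sqrt(3)*c)/3


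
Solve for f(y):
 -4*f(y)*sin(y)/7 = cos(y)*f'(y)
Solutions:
 f(y) = C1*cos(y)^(4/7)


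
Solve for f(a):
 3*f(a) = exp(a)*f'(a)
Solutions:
 f(a) = C1*exp(-3*exp(-a))


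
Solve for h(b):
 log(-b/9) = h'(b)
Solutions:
 h(b) = C1 + b*log(-b) + b*(-2*log(3) - 1)


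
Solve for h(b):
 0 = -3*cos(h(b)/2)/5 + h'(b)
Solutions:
 -3*b/5 - log(sin(h(b)/2) - 1) + log(sin(h(b)/2) + 1) = C1


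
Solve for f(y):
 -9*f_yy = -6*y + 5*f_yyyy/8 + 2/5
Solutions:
 f(y) = C1 + C2*y + C3*sin(6*sqrt(10)*y/5) + C4*cos(6*sqrt(10)*y/5) + y^3/9 - y^2/45


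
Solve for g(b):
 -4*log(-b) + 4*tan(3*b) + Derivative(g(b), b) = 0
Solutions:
 g(b) = C1 + 4*b*log(-b) - 4*b + 4*log(cos(3*b))/3


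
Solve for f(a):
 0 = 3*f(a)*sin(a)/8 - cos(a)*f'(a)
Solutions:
 f(a) = C1/cos(a)^(3/8)


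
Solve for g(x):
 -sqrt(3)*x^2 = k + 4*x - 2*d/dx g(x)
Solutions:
 g(x) = C1 + k*x/2 + sqrt(3)*x^3/6 + x^2


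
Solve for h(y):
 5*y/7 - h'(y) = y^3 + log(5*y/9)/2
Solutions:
 h(y) = C1 - y^4/4 + 5*y^2/14 - y*log(y)/2 - y*log(5)/2 + y/2 + y*log(3)


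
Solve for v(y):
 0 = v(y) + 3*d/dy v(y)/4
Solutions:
 v(y) = C1*exp(-4*y/3)


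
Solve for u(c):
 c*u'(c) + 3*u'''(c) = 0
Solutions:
 u(c) = C1 + Integral(C2*airyai(-3^(2/3)*c/3) + C3*airybi(-3^(2/3)*c/3), c)


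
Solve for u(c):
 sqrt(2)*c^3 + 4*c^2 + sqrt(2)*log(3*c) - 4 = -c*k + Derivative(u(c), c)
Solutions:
 u(c) = C1 + sqrt(2)*c^4/4 + 4*c^3/3 + c^2*k/2 + sqrt(2)*c*log(c) - 4*c - sqrt(2)*c + sqrt(2)*c*log(3)


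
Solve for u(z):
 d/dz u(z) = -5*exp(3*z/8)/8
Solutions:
 u(z) = C1 - 5*exp(3*z/8)/3


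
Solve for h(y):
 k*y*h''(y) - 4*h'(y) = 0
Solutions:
 h(y) = C1 + y^(((re(k) + 4)*re(k) + im(k)^2)/(re(k)^2 + im(k)^2))*(C2*sin(4*log(y)*Abs(im(k))/(re(k)^2 + im(k)^2)) + C3*cos(4*log(y)*im(k)/(re(k)^2 + im(k)^2)))


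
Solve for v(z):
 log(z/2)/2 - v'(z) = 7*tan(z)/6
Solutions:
 v(z) = C1 + z*log(z)/2 - z/2 - z*log(2)/2 + 7*log(cos(z))/6


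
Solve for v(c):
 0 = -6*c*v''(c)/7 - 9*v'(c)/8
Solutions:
 v(c) = C1 + C2/c^(5/16)


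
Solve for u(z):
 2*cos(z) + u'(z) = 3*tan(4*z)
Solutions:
 u(z) = C1 - 3*log(cos(4*z))/4 - 2*sin(z)


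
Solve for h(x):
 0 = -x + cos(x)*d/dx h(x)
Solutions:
 h(x) = C1 + Integral(x/cos(x), x)


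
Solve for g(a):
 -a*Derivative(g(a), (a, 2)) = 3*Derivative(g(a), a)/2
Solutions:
 g(a) = C1 + C2/sqrt(a)


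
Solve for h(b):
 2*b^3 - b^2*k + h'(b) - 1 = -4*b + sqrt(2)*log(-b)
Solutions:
 h(b) = C1 - b^4/2 + b^3*k/3 - 2*b^2 + sqrt(2)*b*log(-b) + b*(1 - sqrt(2))


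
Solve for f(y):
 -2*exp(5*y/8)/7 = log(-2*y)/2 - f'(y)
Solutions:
 f(y) = C1 + y*log(-y)/2 + y*(-1 + log(2))/2 + 16*exp(5*y/8)/35


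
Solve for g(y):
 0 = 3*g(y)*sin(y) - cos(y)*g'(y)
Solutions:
 g(y) = C1/cos(y)^3


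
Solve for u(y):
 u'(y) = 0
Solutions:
 u(y) = C1


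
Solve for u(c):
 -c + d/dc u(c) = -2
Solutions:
 u(c) = C1 + c^2/2 - 2*c


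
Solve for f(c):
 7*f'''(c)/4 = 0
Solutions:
 f(c) = C1 + C2*c + C3*c^2


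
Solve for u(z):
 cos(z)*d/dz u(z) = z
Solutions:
 u(z) = C1 + Integral(z/cos(z), z)


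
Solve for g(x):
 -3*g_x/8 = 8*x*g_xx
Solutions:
 g(x) = C1 + C2*x^(61/64)


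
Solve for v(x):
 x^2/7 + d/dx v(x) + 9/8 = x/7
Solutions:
 v(x) = C1 - x^3/21 + x^2/14 - 9*x/8


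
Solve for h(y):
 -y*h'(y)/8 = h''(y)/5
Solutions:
 h(y) = C1 + C2*erf(sqrt(5)*y/4)


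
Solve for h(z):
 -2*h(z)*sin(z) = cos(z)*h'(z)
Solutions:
 h(z) = C1*cos(z)^2


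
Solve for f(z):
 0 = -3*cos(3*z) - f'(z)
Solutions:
 f(z) = C1 - sin(3*z)


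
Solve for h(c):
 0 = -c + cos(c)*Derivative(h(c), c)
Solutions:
 h(c) = C1 + Integral(c/cos(c), c)


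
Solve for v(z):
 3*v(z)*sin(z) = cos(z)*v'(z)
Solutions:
 v(z) = C1/cos(z)^3


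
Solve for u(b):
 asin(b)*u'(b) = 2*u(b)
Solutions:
 u(b) = C1*exp(2*Integral(1/asin(b), b))


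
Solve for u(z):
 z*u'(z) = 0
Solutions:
 u(z) = C1


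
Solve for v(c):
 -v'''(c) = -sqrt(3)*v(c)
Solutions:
 v(c) = C3*exp(3^(1/6)*c) + (C1*sin(3^(2/3)*c/2) + C2*cos(3^(2/3)*c/2))*exp(-3^(1/6)*c/2)


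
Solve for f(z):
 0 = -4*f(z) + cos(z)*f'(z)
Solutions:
 f(z) = C1*(sin(z)^2 + 2*sin(z) + 1)/(sin(z)^2 - 2*sin(z) + 1)


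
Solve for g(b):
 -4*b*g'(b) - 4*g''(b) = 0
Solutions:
 g(b) = C1 + C2*erf(sqrt(2)*b/2)


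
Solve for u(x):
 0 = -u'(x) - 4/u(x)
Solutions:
 u(x) = -sqrt(C1 - 8*x)
 u(x) = sqrt(C1 - 8*x)


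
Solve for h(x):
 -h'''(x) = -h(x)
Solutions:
 h(x) = C3*exp(x) + (C1*sin(sqrt(3)*x/2) + C2*cos(sqrt(3)*x/2))*exp(-x/2)


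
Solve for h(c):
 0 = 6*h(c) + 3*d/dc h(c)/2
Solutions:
 h(c) = C1*exp(-4*c)


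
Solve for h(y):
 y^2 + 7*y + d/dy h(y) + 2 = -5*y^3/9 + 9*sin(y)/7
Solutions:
 h(y) = C1 - 5*y^4/36 - y^3/3 - 7*y^2/2 - 2*y - 9*cos(y)/7


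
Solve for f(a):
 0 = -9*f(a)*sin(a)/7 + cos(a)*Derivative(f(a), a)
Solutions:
 f(a) = C1/cos(a)^(9/7)


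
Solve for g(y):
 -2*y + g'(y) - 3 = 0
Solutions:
 g(y) = C1 + y^2 + 3*y


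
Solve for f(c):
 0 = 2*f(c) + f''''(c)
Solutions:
 f(c) = (C1*sin(2^(3/4)*c/2) + C2*cos(2^(3/4)*c/2))*exp(-2^(3/4)*c/2) + (C3*sin(2^(3/4)*c/2) + C4*cos(2^(3/4)*c/2))*exp(2^(3/4)*c/2)


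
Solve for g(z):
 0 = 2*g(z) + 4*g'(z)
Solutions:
 g(z) = C1*exp(-z/2)


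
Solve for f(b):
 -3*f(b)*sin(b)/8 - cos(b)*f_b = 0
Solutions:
 f(b) = C1*cos(b)^(3/8)


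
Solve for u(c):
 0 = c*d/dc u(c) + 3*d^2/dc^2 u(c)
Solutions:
 u(c) = C1 + C2*erf(sqrt(6)*c/6)


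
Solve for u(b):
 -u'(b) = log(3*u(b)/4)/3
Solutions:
 -3*Integral(1/(-log(_y) - log(3) + 2*log(2)), (_y, u(b))) = C1 - b


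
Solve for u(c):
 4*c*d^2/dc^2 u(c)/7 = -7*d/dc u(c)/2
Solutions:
 u(c) = C1 + C2/c^(41/8)


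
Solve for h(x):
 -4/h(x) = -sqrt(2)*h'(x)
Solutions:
 h(x) = -sqrt(C1 + 4*sqrt(2)*x)
 h(x) = sqrt(C1 + 4*sqrt(2)*x)


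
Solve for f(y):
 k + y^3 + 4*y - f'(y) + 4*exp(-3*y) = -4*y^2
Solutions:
 f(y) = C1 + k*y + y^4/4 + 4*y^3/3 + 2*y^2 - 4*exp(-3*y)/3


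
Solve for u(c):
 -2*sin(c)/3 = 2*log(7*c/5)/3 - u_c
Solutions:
 u(c) = C1 + 2*c*log(c)/3 - 2*c*log(5)/3 - 2*c/3 + 2*c*log(7)/3 - 2*cos(c)/3


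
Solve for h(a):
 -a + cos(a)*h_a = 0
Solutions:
 h(a) = C1 + Integral(a/cos(a), a)


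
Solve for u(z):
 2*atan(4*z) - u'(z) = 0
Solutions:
 u(z) = C1 + 2*z*atan(4*z) - log(16*z^2 + 1)/4


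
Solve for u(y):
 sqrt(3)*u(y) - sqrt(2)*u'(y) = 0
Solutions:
 u(y) = C1*exp(sqrt(6)*y/2)


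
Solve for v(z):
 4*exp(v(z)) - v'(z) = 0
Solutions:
 v(z) = log(-1/(C1 + 4*z))


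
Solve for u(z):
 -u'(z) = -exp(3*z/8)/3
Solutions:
 u(z) = C1 + 8*exp(3*z/8)/9


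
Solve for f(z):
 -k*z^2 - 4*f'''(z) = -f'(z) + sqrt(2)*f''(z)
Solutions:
 f(z) = C1 + C2*exp(-sqrt(2)*z/2) + C3*exp(sqrt(2)*z/4) + k*z^3/3 + sqrt(2)*k*z^2 + 12*k*z


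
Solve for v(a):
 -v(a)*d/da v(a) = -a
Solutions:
 v(a) = -sqrt(C1 + a^2)
 v(a) = sqrt(C1 + a^2)


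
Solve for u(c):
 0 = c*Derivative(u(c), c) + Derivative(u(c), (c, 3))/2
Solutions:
 u(c) = C1 + Integral(C2*airyai(-2^(1/3)*c) + C3*airybi(-2^(1/3)*c), c)


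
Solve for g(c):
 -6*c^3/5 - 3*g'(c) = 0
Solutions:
 g(c) = C1 - c^4/10


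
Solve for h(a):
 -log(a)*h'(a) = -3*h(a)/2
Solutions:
 h(a) = C1*exp(3*li(a)/2)


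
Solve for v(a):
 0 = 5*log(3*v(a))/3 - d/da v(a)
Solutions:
 -3*Integral(1/(log(_y) + log(3)), (_y, v(a)))/5 = C1 - a


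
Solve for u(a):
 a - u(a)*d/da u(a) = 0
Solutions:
 u(a) = -sqrt(C1 + a^2)
 u(a) = sqrt(C1 + a^2)


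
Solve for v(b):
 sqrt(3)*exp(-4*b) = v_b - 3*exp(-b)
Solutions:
 v(b) = C1 - 3*exp(-b) - sqrt(3)*exp(-4*b)/4


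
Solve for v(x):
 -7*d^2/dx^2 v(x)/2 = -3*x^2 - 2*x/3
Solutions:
 v(x) = C1 + C2*x + x^4/14 + 2*x^3/63


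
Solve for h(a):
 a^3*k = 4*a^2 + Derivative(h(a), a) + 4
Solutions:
 h(a) = C1 + a^4*k/4 - 4*a^3/3 - 4*a


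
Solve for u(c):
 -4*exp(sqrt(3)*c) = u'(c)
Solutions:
 u(c) = C1 - 4*sqrt(3)*exp(sqrt(3)*c)/3


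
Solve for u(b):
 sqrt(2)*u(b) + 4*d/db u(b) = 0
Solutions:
 u(b) = C1*exp(-sqrt(2)*b/4)


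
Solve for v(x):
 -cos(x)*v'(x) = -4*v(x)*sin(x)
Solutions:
 v(x) = C1/cos(x)^4


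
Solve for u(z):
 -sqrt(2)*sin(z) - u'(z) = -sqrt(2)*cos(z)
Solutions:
 u(z) = C1 + 2*sin(z + pi/4)


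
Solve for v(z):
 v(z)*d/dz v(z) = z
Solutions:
 v(z) = -sqrt(C1 + z^2)
 v(z) = sqrt(C1 + z^2)


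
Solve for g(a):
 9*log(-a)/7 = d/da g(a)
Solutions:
 g(a) = C1 + 9*a*log(-a)/7 - 9*a/7


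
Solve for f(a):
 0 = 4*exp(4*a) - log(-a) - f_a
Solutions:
 f(a) = C1 - a*log(-a) + a + exp(4*a)


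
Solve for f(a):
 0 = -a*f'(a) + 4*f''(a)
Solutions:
 f(a) = C1 + C2*erfi(sqrt(2)*a/4)


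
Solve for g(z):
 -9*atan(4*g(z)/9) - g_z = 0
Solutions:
 Integral(1/atan(4*_y/9), (_y, g(z))) = C1 - 9*z


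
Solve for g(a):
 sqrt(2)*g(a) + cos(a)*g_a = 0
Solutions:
 g(a) = C1*(sin(a) - 1)^(sqrt(2)/2)/(sin(a) + 1)^(sqrt(2)/2)


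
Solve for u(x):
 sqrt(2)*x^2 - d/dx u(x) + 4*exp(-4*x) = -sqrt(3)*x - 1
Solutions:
 u(x) = C1 + sqrt(2)*x^3/3 + sqrt(3)*x^2/2 + x - exp(-4*x)


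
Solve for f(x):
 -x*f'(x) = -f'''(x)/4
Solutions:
 f(x) = C1 + Integral(C2*airyai(2^(2/3)*x) + C3*airybi(2^(2/3)*x), x)


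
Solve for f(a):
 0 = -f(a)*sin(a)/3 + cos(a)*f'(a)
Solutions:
 f(a) = C1/cos(a)^(1/3)


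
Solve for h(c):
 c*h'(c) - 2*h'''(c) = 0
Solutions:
 h(c) = C1 + Integral(C2*airyai(2^(2/3)*c/2) + C3*airybi(2^(2/3)*c/2), c)


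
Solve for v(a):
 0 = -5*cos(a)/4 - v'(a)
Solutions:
 v(a) = C1 - 5*sin(a)/4


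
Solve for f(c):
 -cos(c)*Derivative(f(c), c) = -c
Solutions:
 f(c) = C1 + Integral(c/cos(c), c)


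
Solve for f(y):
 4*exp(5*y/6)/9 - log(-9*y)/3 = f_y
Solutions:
 f(y) = C1 - y*log(-y)/3 + y*(1 - 2*log(3))/3 + 8*exp(5*y/6)/15


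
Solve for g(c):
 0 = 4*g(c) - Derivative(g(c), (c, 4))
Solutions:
 g(c) = C1*exp(-sqrt(2)*c) + C2*exp(sqrt(2)*c) + C3*sin(sqrt(2)*c) + C4*cos(sqrt(2)*c)


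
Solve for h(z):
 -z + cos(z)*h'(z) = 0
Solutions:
 h(z) = C1 + Integral(z/cos(z), z)


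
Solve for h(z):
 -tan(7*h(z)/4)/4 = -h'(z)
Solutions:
 h(z) = -4*asin(C1*exp(7*z/16))/7 + 4*pi/7
 h(z) = 4*asin(C1*exp(7*z/16))/7


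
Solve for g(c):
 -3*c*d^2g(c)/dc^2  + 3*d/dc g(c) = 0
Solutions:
 g(c) = C1 + C2*c^2


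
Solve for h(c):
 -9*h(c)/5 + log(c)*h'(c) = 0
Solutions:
 h(c) = C1*exp(9*li(c)/5)


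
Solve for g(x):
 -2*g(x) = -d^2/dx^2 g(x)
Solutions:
 g(x) = C1*exp(-sqrt(2)*x) + C2*exp(sqrt(2)*x)


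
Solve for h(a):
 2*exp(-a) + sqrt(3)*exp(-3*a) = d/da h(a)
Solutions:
 h(a) = C1 - 2*exp(-a) - sqrt(3)*exp(-3*a)/3


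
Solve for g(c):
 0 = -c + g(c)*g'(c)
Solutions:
 g(c) = -sqrt(C1 + c^2)
 g(c) = sqrt(C1 + c^2)


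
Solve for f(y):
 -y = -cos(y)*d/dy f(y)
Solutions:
 f(y) = C1 + Integral(y/cos(y), y)


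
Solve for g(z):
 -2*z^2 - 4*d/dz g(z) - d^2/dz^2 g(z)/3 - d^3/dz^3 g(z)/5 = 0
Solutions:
 g(z) = C1 - z^3/6 + z^2/24 + 31*z/720 + (C2*sin(sqrt(695)*z/6) + C3*cos(sqrt(695)*z/6))*exp(-5*z/6)


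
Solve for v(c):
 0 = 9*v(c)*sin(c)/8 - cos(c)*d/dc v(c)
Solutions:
 v(c) = C1/cos(c)^(9/8)


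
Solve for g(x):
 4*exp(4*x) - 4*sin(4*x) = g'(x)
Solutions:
 g(x) = C1 + exp(4*x) + cos(4*x)


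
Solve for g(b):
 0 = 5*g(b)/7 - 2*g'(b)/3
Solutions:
 g(b) = C1*exp(15*b/14)


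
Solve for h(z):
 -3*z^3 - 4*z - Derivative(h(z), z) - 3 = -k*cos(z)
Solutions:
 h(z) = C1 + k*sin(z) - 3*z^4/4 - 2*z^2 - 3*z


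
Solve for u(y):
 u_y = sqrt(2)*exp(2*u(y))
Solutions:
 u(y) = log(-sqrt(-1/(C1 + sqrt(2)*y))) - log(2)/2
 u(y) = log(-1/(C1 + sqrt(2)*y))/2 - log(2)/2


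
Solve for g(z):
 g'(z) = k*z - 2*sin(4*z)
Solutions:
 g(z) = C1 + k*z^2/2 + cos(4*z)/2


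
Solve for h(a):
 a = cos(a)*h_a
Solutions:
 h(a) = C1 + Integral(a/cos(a), a)


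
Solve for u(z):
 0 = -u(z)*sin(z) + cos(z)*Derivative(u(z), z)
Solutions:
 u(z) = C1/cos(z)


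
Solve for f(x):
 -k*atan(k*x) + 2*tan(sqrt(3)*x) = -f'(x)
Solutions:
 f(x) = C1 + k*Piecewise((x*atan(k*x) - log(k^2*x^2 + 1)/(2*k), Ne(k, 0)), (0, True)) + 2*sqrt(3)*log(cos(sqrt(3)*x))/3


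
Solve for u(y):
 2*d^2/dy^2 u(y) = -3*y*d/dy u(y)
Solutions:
 u(y) = C1 + C2*erf(sqrt(3)*y/2)


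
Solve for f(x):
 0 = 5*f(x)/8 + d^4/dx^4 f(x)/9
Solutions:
 f(x) = (C1*sin(2^(3/4)*sqrt(3)*5^(1/4)*x/4) + C2*cos(2^(3/4)*sqrt(3)*5^(1/4)*x/4))*exp(-2^(3/4)*sqrt(3)*5^(1/4)*x/4) + (C3*sin(2^(3/4)*sqrt(3)*5^(1/4)*x/4) + C4*cos(2^(3/4)*sqrt(3)*5^(1/4)*x/4))*exp(2^(3/4)*sqrt(3)*5^(1/4)*x/4)


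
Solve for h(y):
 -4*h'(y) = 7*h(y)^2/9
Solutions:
 h(y) = 36/(C1 + 7*y)


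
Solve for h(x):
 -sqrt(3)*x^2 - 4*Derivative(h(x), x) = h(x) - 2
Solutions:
 h(x) = C1*exp(-x/4) - sqrt(3)*x^2 + 8*sqrt(3)*x - 32*sqrt(3) + 2


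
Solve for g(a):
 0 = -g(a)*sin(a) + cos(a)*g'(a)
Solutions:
 g(a) = C1/cos(a)


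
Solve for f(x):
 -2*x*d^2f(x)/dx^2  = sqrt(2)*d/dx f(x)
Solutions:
 f(x) = C1 + C2*x^(1 - sqrt(2)/2)


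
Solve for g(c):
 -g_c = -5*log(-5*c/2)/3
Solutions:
 g(c) = C1 + 5*c*log(-c)/3 + 5*c*(-1 - log(2) + log(5))/3


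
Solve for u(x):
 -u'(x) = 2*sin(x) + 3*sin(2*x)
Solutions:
 u(x) = C1 - 3*sin(x)^2 + 2*cos(x)


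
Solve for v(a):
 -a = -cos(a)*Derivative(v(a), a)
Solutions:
 v(a) = C1 + Integral(a/cos(a), a)


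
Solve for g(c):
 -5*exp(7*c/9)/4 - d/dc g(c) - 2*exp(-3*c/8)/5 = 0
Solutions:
 g(c) = C1 - 45*exp(7*c/9)/28 + 16*exp(-3*c/8)/15


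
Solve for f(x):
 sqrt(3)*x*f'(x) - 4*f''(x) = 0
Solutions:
 f(x) = C1 + C2*erfi(sqrt(2)*3^(1/4)*x/4)


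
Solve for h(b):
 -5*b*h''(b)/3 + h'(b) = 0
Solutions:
 h(b) = C1 + C2*b^(8/5)


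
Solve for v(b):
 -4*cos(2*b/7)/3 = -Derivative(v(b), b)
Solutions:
 v(b) = C1 + 14*sin(2*b/7)/3


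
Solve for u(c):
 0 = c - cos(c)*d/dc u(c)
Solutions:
 u(c) = C1 + Integral(c/cos(c), c)


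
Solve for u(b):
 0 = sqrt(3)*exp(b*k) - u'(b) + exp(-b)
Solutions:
 u(b) = C1 - exp(-b) + sqrt(3)*exp(b*k)/k


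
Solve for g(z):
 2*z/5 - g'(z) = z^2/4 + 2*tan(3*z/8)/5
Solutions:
 g(z) = C1 - z^3/12 + z^2/5 + 16*log(cos(3*z/8))/15


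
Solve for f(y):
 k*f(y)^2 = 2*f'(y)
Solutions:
 f(y) = -2/(C1 + k*y)


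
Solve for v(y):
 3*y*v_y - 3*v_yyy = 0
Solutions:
 v(y) = C1 + Integral(C2*airyai(y) + C3*airybi(y), y)


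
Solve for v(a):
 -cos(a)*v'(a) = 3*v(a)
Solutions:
 v(a) = C1*(sin(a) - 1)^(3/2)/(sin(a) + 1)^(3/2)


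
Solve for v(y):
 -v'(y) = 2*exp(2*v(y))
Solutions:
 v(y) = log(-sqrt(-1/(C1 - 2*y))) - log(2)/2
 v(y) = log(-1/(C1 - 2*y))/2 - log(2)/2


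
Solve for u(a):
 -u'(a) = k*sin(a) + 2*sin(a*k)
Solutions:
 u(a) = C1 + k*cos(a) + 2*cos(a*k)/k


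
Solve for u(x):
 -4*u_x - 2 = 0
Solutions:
 u(x) = C1 - x/2


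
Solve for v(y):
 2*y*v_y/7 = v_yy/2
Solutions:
 v(y) = C1 + C2*erfi(sqrt(14)*y/7)


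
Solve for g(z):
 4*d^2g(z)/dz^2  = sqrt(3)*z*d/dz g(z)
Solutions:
 g(z) = C1 + C2*erfi(sqrt(2)*3^(1/4)*z/4)


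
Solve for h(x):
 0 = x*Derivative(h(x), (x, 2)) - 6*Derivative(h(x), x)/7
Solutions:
 h(x) = C1 + C2*x^(13/7)


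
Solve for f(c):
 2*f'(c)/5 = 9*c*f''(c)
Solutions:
 f(c) = C1 + C2*c^(47/45)
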